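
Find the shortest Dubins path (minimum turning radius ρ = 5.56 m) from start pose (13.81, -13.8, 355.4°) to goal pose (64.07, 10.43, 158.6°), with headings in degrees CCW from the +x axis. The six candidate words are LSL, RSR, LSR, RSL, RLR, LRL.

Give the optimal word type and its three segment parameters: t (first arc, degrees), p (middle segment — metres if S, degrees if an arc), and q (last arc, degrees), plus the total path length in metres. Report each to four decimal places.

LSL: t = 20.3882°, p = 49.6588 m, q = 142.8118°, L = 65.4958 m

Let ψ = atan2(Δy, Δx) = atan2(24.23, 50.26) = 25.7384° be the start→goal bearing.
Normalize: d = |goal − start| / ρ = 55.795703/5.56 = 10.035198, α = (θ_start − ψ) mod 360° = 329.6616° = 5.753680 rad, β = (θ_goal − ψ) mod 360° = 132.8616° = 2.318872 rad.
Common terms: sin α = -0.505106, cos α = 0.863057, sin β = 0.732999, cos β = -0.680230, cos(α−β) = -0.957319, d² = 100.705207. Work in radians in the unit-radius frame; every candidate has L = ρ·(t + p + q).
LSL: p² = 2 + d² − 2cos(α−β) + 2d(sin α − sin β) = 79.770588; p = √p² = 8.931438; φ = atan2(cos β − cos α, d + sin α − sin β) = -0.173664 rad; t = (φ − α) mod 2π = 0.355841 rad, q = (β − φ) mod 2π = 2.492537 rad → L = 5.56·(0.355841 + 8.931438 + 2.492537) = 5.56·11.779815 = 65.495774 m
RSR: p² = 2 + d² − 2cos(α−β) + 2d(sin β − sin α) = 129.469105; p = √p² = 11.378449; φ = atan2(cos α − cos β, d − sin α + sin β) = 0.136052 rad; t = (α − φ) mod 2π = 5.617629 rad, q = (φ − β) mod 2π = 4.100365 rad → L = 5.56·(5.617629 + 11.378449 + 4.100365) = 5.56·21.096442 = 117.296220 m
LSR: p² = d² − 2 + 2cos(α−β) + 2d(sin α + sin β) = 101.364467; p = √p² = 10.067992; φ = atan2(−cos α − cos β, d + sin α + sin β) − atan2(−2, p) = 0.178284 rad; t = (φ − α) mod 2π = 0.707789 rad, q = (φ − β) mod 2π = 4.142597 rad → L = 5.56·(0.707789 + 10.067992 + 4.142597) = 5.56·14.918379 = 82.946185 m
RSL: p² = d² − 2 + 2cos(α−β) − 2d(sin α + sin β) = 92.216669; p = √p² = 9.602951; φ = atan2(cos α + cos β, d − sin α − sin β) − atan2(2, p) = -0.186694 rad; t = (α − φ) mod 2π = 5.940375 rad, q = (β − φ) mod 2π = 2.505567 rad → L = 5.56·(5.940375 + 9.602951 + 2.505567) = 5.56·18.048892 = 100.351842 m
RLR: c = (6 − d² + 2cos(α−β) + 2d(sin α − sin β))/8 = -15.183638, |c| > 1 → infeasible
LRL: c = (6 − d² + 2cos(α−β) − 2d(sin α − sin β))/8 = -8.971323, |c| > 1 → infeasible
Shortest: LSL with L = 65.495774 m ≈ 65.4958 m
Convert LSL to answer units (arcs ×180/π): t = 0.355841·180/π = 20.3882°, p = ρ·p = 5.56·8.931438 = 49.6588 m, q = 2.492537·180/π = 142.8118°, L = 65.4958 m.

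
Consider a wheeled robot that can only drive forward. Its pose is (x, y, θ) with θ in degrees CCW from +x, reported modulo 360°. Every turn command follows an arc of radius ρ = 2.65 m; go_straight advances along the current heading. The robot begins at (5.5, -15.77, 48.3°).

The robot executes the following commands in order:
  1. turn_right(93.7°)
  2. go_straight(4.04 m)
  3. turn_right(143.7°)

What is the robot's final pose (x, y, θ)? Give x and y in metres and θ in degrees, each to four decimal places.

(9.8962, -23.0261, 170.9000°)

set_pose: (x, y, θ) = (5.5000, -15.7700, 48.3000°), ρ = 2.65
turn_right(93.7°): centre at ρ to the right, rotate −93.7° → (9.3655, -15.6722, -45.4000° ≡ 314.6000°)
go_straight(4.04): x += 4.04·cos θ, y += 4.04·sin θ → (12.2022, -18.5487, 314.6000°)
turn_right(143.7°): centre at ρ to the right, rotate −143.7° → (9.8962, -23.0261, 170.9000°)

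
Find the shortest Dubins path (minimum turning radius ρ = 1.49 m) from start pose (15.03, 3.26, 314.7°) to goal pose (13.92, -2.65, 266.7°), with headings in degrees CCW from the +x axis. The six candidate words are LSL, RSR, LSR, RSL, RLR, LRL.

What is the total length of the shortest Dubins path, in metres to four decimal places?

6.2753 m

Let ψ = atan2(Δy, Δx) = atan2(-5.91, -1.11) = -100.6372° be the start→goal bearing.
Normalize: d = |goal − start| / ρ = 6.013335/1.49 = 4.035795, α = (θ_start − ψ) mod 360° = 55.3372° = 0.965817 rad, β = (θ_goal − ψ) mod 360° = 7.3372° = 0.128059 rad.
Common terms: sin α = 0.822514, cos α = 0.568745, sin β = 0.127709, cos β = 0.991812, cos(α−β) = 0.669131, d² = 16.287645. Work in radians in the unit-radius frame; every candidate has L = ρ·(t + p + q).
LSL: p² = 2 + d² − 2cos(α−β) + 2d(sin α − sin β) = 22.557563; p = √p² = 4.749480; φ = atan2(cos β − cos α, d + sin α − sin β) = 0.089195 rad; t = (φ − α) mod 2π = 5.406563 rad, q = (β − φ) mod 2π = 0.038864 rad → L = 1.49·(5.406563 + 4.749480 + 0.038864) = 1.49·10.194908 = 15.190412 m
RSR: p² = 2 + d² − 2cos(α−β) + 2d(sin β − sin α) = 11.341203; p = √p² = 3.367670; φ = atan2(cos α − cos β, d − sin α + sin β) = -0.125959 rad; t = (α − φ) mod 2π = 1.091775 rad, q = (φ − β) mod 2π = 6.029168 rad → L = 1.49·(1.091775 + 3.367670 + 6.029168) = 1.49·10.488614 = 15.628034 m
LSR: p² = d² − 2 + 2cos(α−β) + 2d(sin α + sin β) = 23.295713; p = √p² = 4.826563; φ = atan2(−cos α − cos β, d + sin α + sin β) − atan2(−2, p) = 0.089507 rad; t = (φ − α) mod 2π = 5.406876 rad, q = (φ − β) mod 2π = 6.244634 rad → L = 1.49·(5.406876 + 4.826563 + 6.244634) = 1.49·16.478074 = 24.552330 m
RSL: p² = d² − 2 + 2cos(α−β) − 2d(sin α + sin β) = 7.956099; p = √p² = 2.820656; φ = atan2(cos α + cos β, d − sin α − sin β) − atan2(2, p) = -0.148533 rad; t = (α − φ) mod 2π = 1.114350 rad, q = (β − φ) mod 2π = 0.276591 rad → L = 1.49·(1.114350 + 2.820656 + 0.276591) = 1.49·4.211597 = 6.275279 m
RLR: c = (6 − d² + 2cos(α−β) + 2d(sin α − sin β))/8 = -0.417650; p = 2π − arccos c = 4.281531 rad; φ = atan2(cos α − cos β, d − sin α + sin β) = -0.125959 rad; t = (α − φ + p/2) mod 2π = 3.232541 rad, q = (α − β − t + p) mod 2π = 1.886748 rad → L = 1.49·(3.232541 + 4.281531 + 1.886748) = 1.49·9.400820 = 14.007222 m
LRL: c = (6 − d² + 2cos(α−β) − 2d(sin α − sin β))/8 = -1.819695, |c| > 1 → infeasible
Shortest: RSL with L = 6.275279 m ≈ 6.2753 m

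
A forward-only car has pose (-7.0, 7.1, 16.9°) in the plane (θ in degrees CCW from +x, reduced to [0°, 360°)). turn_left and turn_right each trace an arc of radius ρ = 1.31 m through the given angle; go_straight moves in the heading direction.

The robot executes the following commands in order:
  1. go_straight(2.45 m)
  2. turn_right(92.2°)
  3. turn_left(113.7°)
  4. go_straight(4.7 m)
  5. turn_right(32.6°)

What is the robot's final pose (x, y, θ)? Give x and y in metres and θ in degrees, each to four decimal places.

(3.4376, 9.3931, 5.8000°)

set_pose: (x, y, θ) = (-7.0000, 7.1000, 16.9000°), ρ = 1.31
go_straight(2.45): x += 2.45·cos θ, y += 2.45·sin θ → (-4.6558, 7.8122, 16.9000°)
turn_right(92.2°): centre at ρ to the right, rotate −92.2° → (-3.0079, 6.8912, -75.3000° ≡ 284.7000°)
turn_left(113.7°): centre at ρ to the left, rotate +113.7° → (-0.9270, 6.1970, 398.4000° ≡ 38.4000°)
go_straight(4.7): x += 4.7·cos θ, y += 4.7·sin θ → (2.7563, 9.1164, 38.4000°)
turn_right(32.6°): centre at ρ to the right, rotate −32.6° → (3.4376, 9.3931, 5.8000°)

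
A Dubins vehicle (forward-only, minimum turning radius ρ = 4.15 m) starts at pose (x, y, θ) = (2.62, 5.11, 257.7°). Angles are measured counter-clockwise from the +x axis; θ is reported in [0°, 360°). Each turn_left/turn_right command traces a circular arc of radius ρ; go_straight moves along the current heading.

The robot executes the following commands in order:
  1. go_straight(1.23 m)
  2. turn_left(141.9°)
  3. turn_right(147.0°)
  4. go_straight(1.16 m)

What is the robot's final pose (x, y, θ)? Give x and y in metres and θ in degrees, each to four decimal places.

set_pose: (x, y, θ) = (2.6200, 5.1100, 257.7000°), ρ = 4.15
go_straight(1.23): x += 1.23·cos θ, y += 1.23·sin θ → (2.3580, 3.9082, 257.7000°)
turn_left(141.9°): centre at ρ to the left, rotate +141.9° → (9.0580, -0.1735, 399.6000° ≡ 39.6000°)
turn_right(147.0°): centre at ρ to the right, rotate −147.0° → (15.6634, -4.6121, -107.4000° ≡ 252.6000°)
go_straight(1.16): x += 1.16·cos θ, y += 1.16·sin θ → (15.3165, -5.7190, 252.6000°)

(15.3165, -5.7190, 252.6000°)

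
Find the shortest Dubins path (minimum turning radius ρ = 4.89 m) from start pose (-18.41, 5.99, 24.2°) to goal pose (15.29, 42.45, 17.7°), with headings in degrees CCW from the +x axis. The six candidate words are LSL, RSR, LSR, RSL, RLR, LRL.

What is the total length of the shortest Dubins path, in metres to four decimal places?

Let ψ = atan2(Δy, Δx) = atan2(36.46, 33.70) = 47.2528° be the start→goal bearing.
Normalize: d = |goal − start| / ρ = 49.648984/4.89 = 10.153166, α = (θ_start − ψ) mod 360° = 336.9472° = 5.880838 rad, β = (θ_goal − ψ) mod 360° = 330.4472° = 5.767392 rad.
Common terms: sin α = -0.391579, cos α = 0.920145, sin β = -0.493225, cos β = 0.869902, cos(α−β) = 0.993572, d² = 103.086789. Work in radians in the unit-radius frame; every candidate has L = ρ·(t + p + q).
LSL: p² = 2 + d² − 2cos(α−β) + 2d(sin α − sin β) = 105.163706; p = √p² = 10.254936; φ = atan2(cos β − cos α, d + sin α − sin β) = -0.004899 rad; t = (φ − α) mod 2π = 0.397447 rad, q = (β − φ) mod 2π = 5.772291 rad → L = 4.89·(0.397447 + 10.254936 + 5.772291) = 4.89·16.424675 = 80.316659 m
RSR: p² = 2 + d² − 2cos(α−β) + 2d(sin β − sin α) = 101.035584; p = √p² = 10.051646; φ = atan2(cos α − cos β, d − sin α + sin β) = 0.004998 rad; t = (α − φ) mod 2π = 5.875840 rad, q = (φ − β) mod 2π = 0.520792 rad → L = 4.89·(5.875840 + 10.051646 + 0.520792) = 4.89·16.448278 = 80.432077 m
LSR: p² = d² − 2 + 2cos(α−β) + 2d(sin α + sin β) = 85.106809; p = √p² = 9.225335; φ = atan2(−cos α − cos β, d + sin α + sin β) − atan2(−2, p) = 0.022704 rad; t = (φ − α) mod 2π = 0.425051 rad, q = (φ − β) mod 2π = 0.538498 rad → L = 4.89·(0.425051 + 9.225335 + 0.538498) = 4.89·10.188884 = 49.823644 m
RSL: p² = d² − 2 + 2cos(α−β) − 2d(sin α + sin β) = 121.041056; p = √p² = 11.001866; φ = atan2(cos α + cos β, d − sin α − sin β) − atan2(2, p) = -0.019052 rad; t = (α − φ) mod 2π = 5.899890 rad, q = (β − φ) mod 2π = 5.786444 rad → L = 4.89·(5.899890 + 11.001866 + 5.786444) = 4.89·22.688200 = 110.945297 m
RLR: c = (6 − d² + 2cos(α−β) + 2d(sin α − sin β))/8 = -11.629448, |c| > 1 → infeasible
LRL: c = (6 − d² + 2cos(α−β) − 2d(sin α − sin β))/8 = -12.145463, |c| > 1 → infeasible
Shortest: LSR with L = 49.823644 m ≈ 49.8236 m

49.8236 m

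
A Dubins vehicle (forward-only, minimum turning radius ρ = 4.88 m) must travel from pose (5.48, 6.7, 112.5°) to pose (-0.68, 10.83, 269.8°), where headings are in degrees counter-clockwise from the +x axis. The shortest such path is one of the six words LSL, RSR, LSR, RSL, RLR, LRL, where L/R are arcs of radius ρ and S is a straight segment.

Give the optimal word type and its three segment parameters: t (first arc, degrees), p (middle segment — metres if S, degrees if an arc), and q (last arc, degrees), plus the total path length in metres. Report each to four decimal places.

RLR: t = 67.2249°, p = 252.7685°, q = 28.2436°, L = 29.6601 m

Let ψ = atan2(Δy, Δx) = atan2(4.13, -6.16) = 146.1599° be the start→goal bearing.
Normalize: d = |goal − start| / ρ = 7.416367/4.88 = 1.519747, α = (θ_start − ψ) mod 360° = 326.3401° = 5.695708 rad, β = (θ_goal − ψ) mod 360° = 123.6401° = 2.157926 rad.
Common terms: sin α = -0.554263, cos α = 0.832342, sin β = 0.832534, cos β = -0.553974, cos(α−β) = -0.922538, d² = 2.309632. Work in radians in the unit-radius frame; every candidate has L = ρ·(t + p + q).
LSL: p² = 2 + d² − 2cos(α−β) + 2d(sin α − sin β) = 1.939547; p = √p² = 1.392676; φ = atan2(cos β − cos α, d + sin α − sin β) = -1.475187 rad; t = (φ − α) mod 2π = 5.395475 rad, q = (β − φ) mod 2π = 3.633113 rad → L = 4.88·(5.395475 + 1.392676 + 3.633113) = 4.88·10.421264 = 50.855770 m
RSR: p² = 2 + d² − 2cos(α−β) + 2d(sin β − sin α) = 10.369870; p = √p² = 3.220228; φ = atan2(cos α − cos β, d − sin α + sin β) = 0.445049 rad; t = (α − φ) mod 2π = 5.250659 rad, q = (φ − β) mod 2π = 4.570308 rad → L = 4.88·(5.250659 + 3.220228 + 4.570308) = 4.88·13.041196 = 63.641036 m
LSR: p² = d² − 2 + 2cos(α−β) + 2d(sin α + sin β) = -0.689639 < 0 → infeasible
RSL: p² = d² − 2 + 2cos(α−β) − 2d(sin α + sin β) = -2.381249 < 0 → infeasible
RLR: c = (6 − d² + 2cos(α−β) + 2d(sin α − sin β))/8 = -0.296234; p = 2π − arccos c = 4.411642 rad; φ = atan2(cos α − cos β, d − sin α + sin β) = 0.445049 rad; t = (α − φ + p/2) mod 2π = 1.173295 rad, q = (α − β − t + p) mod 2π = 0.492944 rad → L = 4.88·(1.173295 + 4.411642 + 0.492944) = 4.88·6.077881 = 29.660060 m
LRL: c = (6 − d² + 2cos(α−β) − 2d(sin α − sin β))/8 = 0.757557; p = 2π − arccos c = 5.571951 rad; φ = atan2(cos β − cos α, d + sin α − sin β) = -1.475187 rad; t = (φ − α + p/2) mod 2π = 1.898266 rad, q = (β − α − t + p) mod 2π = 0.135903 rad → L = 4.88·(1.898266 + 5.571951 + 0.135903) = 4.88·7.606119 = 37.117863 m
Shortest: RLR with L = 29.660060 m ≈ 29.6601 m
Convert RLR to answer units (arcs ×180/π): t = 1.173295·180/π = 67.2249°, p = 4.411642·180/π = 252.7685°, q = 0.492944·180/π = 28.2436°, L = 29.6601 m.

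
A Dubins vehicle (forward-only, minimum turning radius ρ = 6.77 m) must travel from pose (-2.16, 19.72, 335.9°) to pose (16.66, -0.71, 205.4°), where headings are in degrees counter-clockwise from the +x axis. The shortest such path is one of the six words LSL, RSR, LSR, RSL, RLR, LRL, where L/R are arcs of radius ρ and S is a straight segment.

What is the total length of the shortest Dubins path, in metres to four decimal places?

Let ψ = atan2(Δy, Δx) = atan2(-20.43, 18.82) = -47.3489° be the start→goal bearing.
Normalize: d = |goal − start| / ρ = 27.777280/6.77 = 4.102996, α = (θ_start − ψ) mod 360° = 23.2489° = 0.405770 rad, β = (θ_goal − ψ) mod 360° = 252.7489° = 4.411301 rad.
Common terms: sin α = 0.394726, cos α = 0.918799, sin β = -0.955014, cos β = -0.296560, cos(α−β) = -0.649448, d² = 16.834573. Work in radians in the unit-radius frame; every candidate has L = ρ·(t + p + q).
LSL: p² = 2 + d² − 2cos(α−β) + 2d(sin α − sin β) = 31.209428; p = √p² = 5.586540; φ = atan2(cos β − cos α, d + sin α − sin β) = -0.219305 rad; t = (φ − α) mod 2π = 5.658110 rad, q = (β − φ) mod 2π = 4.630605 rad → L = 6.77·(5.658110 + 5.586540 + 4.630605) = 6.77·15.875256 = 107.475482 m
RSR: p² = 2 + d² − 2cos(α−β) + 2d(sin β − sin α) = 9.057510; p = √p² = 3.009570; φ = atan2(cos α − cos β, d − sin α + sin β) = 0.415701 rad; t = (α − φ) mod 2π = 6.273254 rad, q = (φ − β) mod 2π = 2.287586 rad → L = 6.77·(6.273254 + 3.009570 + 2.287586) = 6.77·11.570410 = 78.331674 m
LSR: p² = d² − 2 + 2cos(α−β) + 2d(sin α + sin β) = 8.937959; p = √p² = 2.989642; φ = atan2(−cos α − cos β, d + sin α + sin β) − atan2(−2, p) = 0.415734 rad; t = (φ − α) mod 2π = 0.009964 rad, q = (φ − β) mod 2π = 2.287619 rad → L = 6.77·(0.009964 + 2.989642 + 2.287619) = 6.77·5.287225 = 35.794511 m
RSL: p² = d² − 2 + 2cos(α−β) − 2d(sin α + sin β) = 18.133395; p = √p² = 4.258332; φ = atan2(cos α + cos β, d − sin α − sin β) − atan2(2, p) = -0.306438 rad; t = (α − φ) mod 2π = 0.712208 rad, q = (β − φ) mod 2π = 4.717739 rad → L = 6.77·(0.712208 + 4.258332 + 4.717739) = 6.77·9.688280 = 65.589653 m
RLR: c = (6 − d² + 2cos(α−β) + 2d(sin α − sin β))/8 = -0.132189; p = 2π − arccos c = 4.579812 rad; φ = atan2(cos α − cos β, d − sin α + sin β) = 0.415701 rad; t = (α − φ + p/2) mod 2π = 2.279975 rad, q = (α − β − t + p) mod 2π = 4.577492 rad → L = 6.77·(2.279975 + 4.579812 + 4.577492) = 6.77·11.437279 = 77.430380 m
LRL: c = (6 − d² + 2cos(α−β) − 2d(sin α − sin β))/8 = -2.901179, |c| > 1 → infeasible
Shortest: LSR with L = 35.794511 m ≈ 35.7945 m

35.7945 m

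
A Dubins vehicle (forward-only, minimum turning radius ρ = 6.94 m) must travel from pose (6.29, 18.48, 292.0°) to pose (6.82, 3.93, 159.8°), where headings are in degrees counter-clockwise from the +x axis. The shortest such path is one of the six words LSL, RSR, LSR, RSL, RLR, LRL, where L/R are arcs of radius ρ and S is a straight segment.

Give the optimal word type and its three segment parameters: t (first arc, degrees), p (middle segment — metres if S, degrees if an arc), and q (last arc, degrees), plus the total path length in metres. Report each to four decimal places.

Let ψ = atan2(Δy, Δx) = atan2(-14.55, 0.53) = -87.9139° be the start→goal bearing.
Normalize: d = |goal − start| / ρ = 14.559650/6.94 = 2.097932, α = (θ_start − ψ) mod 360° = 19.9139° = 0.347562 rad, β = (θ_goal − ψ) mod 360° = 247.7139° = 4.323422 rad.
Common terms: sin α = 0.340607, cos α = 0.940206, sin β = -0.925301, cos β = -0.379232, cos(α−β) = -0.671721, d² = 4.401320. Work in radians in the unit-radius frame; every candidate has L = ρ·(t + p + q).
LSL: p² = 2 + d² − 2cos(α−β) + 2d(sin α − sin β) = 13.056341; p = √p² = 3.613356; φ = atan2(cos β − cos α, d + sin α − sin β) = -0.373800 rad; t = (φ − α) mod 2π = 5.561823 rad, q = (β − φ) mod 2π = 4.697223 rad → L = 6.94·(5.561823 + 3.613356 + 4.697223) = 6.94·13.872401 = 96.274465 m
RSR: p² = 2 + d² − 2cos(α−β) + 2d(sin β − sin α) = 2.433180; p = √p² = 1.559866; φ = atan2(cos α − cos β, d − sin α + sin β) = 1.008188 rad; t = (α − φ) mod 2π = 5.622560 rad, q = (φ − β) mod 2π = 2.967951 rad → L = 6.94·(5.622560 + 1.559866 + 2.967951) = 6.94·10.150376 = 70.443610 m
LSR: p² = d² − 2 + 2cos(α−β) + 2d(sin α + sin β) = -1.395420 < 0 → infeasible
RSL: p² = d² − 2 + 2cos(α−β) − 2d(sin α + sin β) = 3.511177; p = √p² = 1.873814; φ = atan2(cos α + cos β, d − sin α − sin β) − atan2(2, p) = -0.611818 rad; t = (α − φ) mod 2π = 0.959380 rad, q = (β − φ) mod 2π = 4.935240 rad → L = 6.94·(0.959380 + 1.873814 + 4.935240) = 6.94·7.768434 = 53.912934 m
RLR: c = (6 − d² + 2cos(α−β) + 2d(sin α − sin β))/8 = 0.695852; p = 2π − arccos c = 5.481995 rad; φ = atan2(cos α − cos β, d − sin α + sin β) = 1.008188 rad; t = (α − φ + p/2) mod 2π = 2.080372 rad, q = (α − β − t + p) mod 2π = 5.708948 rad → L = 6.94·(2.080372 + 5.481995 + 5.708948) = 6.94·13.271316 = 92.102930 m
LRL: c = (6 − d² + 2cos(α−β) − 2d(sin α − sin β))/8 = -0.632043; p = 2π − arccos c = 4.028203 rad; φ = atan2(cos β − cos α, d + sin α − sin β) = -0.373800 rad; t = (φ − α + p/2) mod 2π = 1.292739 rad, q = (β − α − t + p) mod 2π = 0.428139 rad → L = 6.94·(1.292739 + 4.028203 + 0.428139) = 6.94·5.749080 = 39.898616 m
Shortest: LRL with L = 39.898616 m ≈ 39.8986 m
Convert LRL to answer units (arcs ×180/π): t = 1.292739·180/π = 74.0685°, p = 4.028203·180/π = 230.7990°, q = 0.428139·180/π = 24.5305°, L = 39.8986 m.

LRL: t = 74.0685°, p = 230.7990°, q = 24.5305°, L = 39.8986 m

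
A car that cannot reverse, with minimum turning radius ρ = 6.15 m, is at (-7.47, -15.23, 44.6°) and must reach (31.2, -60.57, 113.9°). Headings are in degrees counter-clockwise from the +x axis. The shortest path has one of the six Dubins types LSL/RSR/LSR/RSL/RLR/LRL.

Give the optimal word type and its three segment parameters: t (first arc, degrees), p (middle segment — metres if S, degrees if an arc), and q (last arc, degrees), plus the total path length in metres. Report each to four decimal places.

RSL: t = 114.7869°, p = 50.6182 m, q = 184.0869°, L = 82.6987 m

Let ψ = atan2(Δy, Δx) = atan2(-45.34, 38.67) = -49.5395° be the start→goal bearing.
Normalize: d = |goal − start| / ρ = 59.590977/6.15 = 9.689590, α = (θ_start − ψ) mod 360° = 94.1395° = 1.643044 rad, β = (θ_goal − ψ) mod 360° = 163.4395° = 2.852557 rad.
Common terms: sin α = 0.997391, cos α = -0.072185, sin β = 0.285028, cos β = -0.958519, cos(α−β) = 0.353475, d² = 93.888149. Work in radians in the unit-radius frame; every candidate has L = ρ·(t + p + q).
LSL: p² = 2 + d² − 2cos(α−β) + 2d(sin α − sin β) = 108.986220; p = √p² = 10.439647; φ = atan2(cos β − cos α, d + sin α − sin β) = -0.085003 rad; t = (φ − α) mod 2π = 4.555138 rad, q = (β − φ) mod 2π = 2.937560 rad → L = 6.15·(4.555138 + 10.439647 + 2.937560) = 6.15·17.932345 = 110.283922 m
RSR: p² = 2 + d² − 2cos(α−β) + 2d(sin β − sin α) = 81.376178; p = √p² = 9.020875; φ = atan2(cos α − cos β, d − sin α + sin β) = 0.098412 rad; t = (α − φ) mod 2π = 1.544632 rad, q = (φ − β) mod 2π = 3.529040 rad → L = 6.15·(1.544632 + 9.020875 + 3.529040) = 6.15·14.094547 = 86.681462 m
LSR: p² = d² − 2 + 2cos(α−β) + 2d(sin α + sin β) = 117.447326; p = √p² = 10.837312; φ = atan2(−cos α − cos β, d + sin α + sin β) − atan2(−2, p) = 0.276159 rad; t = (φ − α) mod 2π = 4.916300 rad, q = (φ − β) mod 2π = 3.706787 rad → L = 6.15·(4.916300 + 10.837312 + 3.706787) = 6.15·19.460399 = 119.681452 m
RSL: p² = d² − 2 + 2cos(α−β) − 2d(sin α + sin β) = 67.742871; p = √p² = 8.230606; φ = atan2(cos α + cos β, d − sin α − sin β) − atan2(2, p) = -0.360365 rad; t = (α − φ) mod 2π = 2.003409 rad, q = (β − φ) mod 2π = 3.212922 rad → L = 6.15·(2.003409 + 8.230606 + 3.212922) = 6.15·13.446937 = 82.698662 m
RLR: c = (6 − d² + 2cos(α−β) + 2d(sin α − sin β))/8 = -9.172022, |c| > 1 → infeasible
LRL: c = (6 − d² + 2cos(α−β) − 2d(sin α − sin β))/8 = -12.623277, |c| > 1 → infeasible
Shortest: RSL with L = 82.698662 m ≈ 82.6987 m
Convert RSL to answer units (arcs ×180/π): t = 2.003409·180/π = 114.7869°, p = ρ·p = 6.15·8.230606 = 50.6182 m, q = 3.212922·180/π = 184.0869°, L = 82.6987 m.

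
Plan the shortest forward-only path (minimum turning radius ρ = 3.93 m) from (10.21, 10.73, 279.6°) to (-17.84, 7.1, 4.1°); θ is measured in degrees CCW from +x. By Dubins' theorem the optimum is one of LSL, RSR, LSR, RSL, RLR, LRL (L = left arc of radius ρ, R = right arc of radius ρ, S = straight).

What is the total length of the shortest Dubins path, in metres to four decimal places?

Let ψ = atan2(Δy, Δx) = atan2(-3.63, -28.05) = -172.6262° be the start→goal bearing.
Normalize: d = |goal − start| / ρ = 28.283907/3.93 = 7.196923, α = (θ_start − ψ) mod 360° = 92.2262° = 1.609651 rad, β = (θ_goal − ψ) mod 360° = 176.7262° = 3.084455 rad.
Common terms: sin α = 0.999245, cos α = -0.038845, sin β = 0.057107, cos β = -0.998368, cos(α−β) = 0.095846, d² = 51.795700. Work in radians in the unit-radius frame; every candidate has L = ρ·(t + p + q).
LSL: p² = 2 + d² − 2cos(α−β) + 2d(sin α − sin β) = 67.165002; p = √p² = 8.195426; φ = atan2(cos β − cos α, d + sin α − sin β) = -0.117349 rad; t = (φ − α) mod 2π = 4.556184 rad, q = (β − φ) mod 2π = 3.201804 rad → L = 3.93·(4.556184 + 8.195426 + 3.201804) = 3.93·15.953414 = 62.696918 m
RSR: p² = 2 + d² − 2cos(α−β) + 2d(sin β − sin α) = 40.043014; p = √p² = 6.327955; φ = atan2(cos α − cos β, d − sin α + sin β) = 0.152220 rad; t = (α − φ) mod 2π = 1.457432 rad, q = (φ − β) mod 2π = 3.350950 rad → L = 3.93·(1.457432 + 6.327955 + 3.350950) = 3.93·11.136337 = 43.765805 m
LSR: p² = d² − 2 + 2cos(α−β) + 2d(sin α + sin β) = 65.192361; p = √p² = 8.074179; φ = atan2(−cos α − cos β, d + sin α + sin β) − atan2(−2, p) = 0.367833 rad; t = (φ − α) mod 2π = 5.041367 rad, q = (φ − β) mod 2π = 3.566564 rad → L = 3.93·(5.041367 + 8.074179 + 3.566564) = 3.93·16.682110 = 65.560692 m
RSL: p² = d² − 2 + 2cos(α−β) − 2d(sin α + sin β) = 34.782421; p = √p² = 5.897662; φ = atan2(cos α + cos β, d − sin α − sin β) − atan2(2, p) = -0.494279 rad; t = (α − φ) mod 2π = 2.103931 rad, q = (β − φ) mod 2π = 3.578734 rad → L = 3.93·(2.103931 + 5.897662 + 3.578734) = 3.93·11.580327 = 45.510685 m
RLR: c = (6 − d² + 2cos(α−β) + 2d(sin α − sin β))/8 = -4.005377, |c| > 1 → infeasible
LRL: c = (6 − d² + 2cos(α−β) − 2d(sin α − sin β))/8 = -7.395625, |c| > 1 → infeasible
Shortest: RSR with L = 43.765805 m ≈ 43.7658 m

43.7658 m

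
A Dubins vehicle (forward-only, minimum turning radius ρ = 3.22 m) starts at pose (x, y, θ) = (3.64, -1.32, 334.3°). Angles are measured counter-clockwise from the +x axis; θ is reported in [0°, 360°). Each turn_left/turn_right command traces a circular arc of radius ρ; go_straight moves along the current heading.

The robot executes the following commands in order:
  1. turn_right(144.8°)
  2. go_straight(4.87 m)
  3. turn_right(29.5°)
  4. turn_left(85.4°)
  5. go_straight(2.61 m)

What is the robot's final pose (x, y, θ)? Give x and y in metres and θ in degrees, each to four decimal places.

(-8.7764, -12.1096, 245.4000°)

set_pose: (x, y, θ) = (3.6400, -1.3200, 334.3000°), ρ = 3.22
turn_right(144.8°): centre at ρ to the right, rotate −144.8° → (2.7751, -7.3973, 189.5000°)
go_straight(4.87): x += 4.87·cos θ, y += 4.87·sin θ → (-2.0281, -8.2011, 189.5000°)
turn_right(29.5°): centre at ρ to the right, rotate −29.5° → (-3.6609, -8.0511, 160.0000°)
turn_left(85.4°): centre at ρ to the left, rotate +85.4° → (-7.6899, -9.7364, 245.4000°)
go_straight(2.61): x += 2.61·cos θ, y += 2.61·sin θ → (-8.7764, -12.1096, 245.4000°)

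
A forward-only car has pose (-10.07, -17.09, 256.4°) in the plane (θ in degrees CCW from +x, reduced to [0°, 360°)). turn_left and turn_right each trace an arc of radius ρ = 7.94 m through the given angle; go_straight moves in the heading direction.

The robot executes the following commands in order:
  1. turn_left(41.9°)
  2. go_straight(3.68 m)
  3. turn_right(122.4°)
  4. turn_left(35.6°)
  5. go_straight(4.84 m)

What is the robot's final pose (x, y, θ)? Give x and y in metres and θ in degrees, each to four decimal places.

set_pose: (x, y, θ) = (-10.0700, -17.0900, 256.4000°), ρ = 7.94
turn_left(41.9°): centre at ρ to the left, rotate +41.9° → (-9.3436, -22.7213, 298.3000°)
go_straight(3.68): x += 3.68·cos θ, y += 3.68·sin θ → (-7.5990, -25.9614, 298.3000°)
turn_right(122.4°): centre at ρ to the right, rotate −122.4° → (-15.1577, -37.6454, 175.9000°)
turn_left(35.6°): centre at ρ to the left, rotate +35.6° → (-19.8740, -38.7951, 211.5000°)
go_straight(4.84): x += 4.84·cos θ, y += 4.84·sin θ → (-24.0008, -41.3240, 211.5000°)

(-24.0008, -41.3240, 211.5000°)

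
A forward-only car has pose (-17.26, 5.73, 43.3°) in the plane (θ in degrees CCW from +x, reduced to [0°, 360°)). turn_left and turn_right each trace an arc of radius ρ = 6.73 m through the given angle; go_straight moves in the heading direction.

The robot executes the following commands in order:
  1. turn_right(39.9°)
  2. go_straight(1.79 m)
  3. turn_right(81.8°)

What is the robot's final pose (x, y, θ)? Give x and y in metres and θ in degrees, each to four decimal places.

(-4.2651, 2.2915, 281.6000°)

set_pose: (x, y, θ) = (-17.2600, 5.7300, 43.3000°), ρ = 6.73
turn_right(39.9°): centre at ρ to the right, rotate −39.9° → (-13.0436, 7.5502, 3.4000°)
go_straight(1.79): x += 1.79·cos θ, y += 1.79·sin θ → (-11.2567, 7.6564, 3.4000°)
turn_right(81.8°): centre at ρ to the right, rotate −81.8° → (-4.2651, 2.2915, -78.4000° ≡ 281.6000°)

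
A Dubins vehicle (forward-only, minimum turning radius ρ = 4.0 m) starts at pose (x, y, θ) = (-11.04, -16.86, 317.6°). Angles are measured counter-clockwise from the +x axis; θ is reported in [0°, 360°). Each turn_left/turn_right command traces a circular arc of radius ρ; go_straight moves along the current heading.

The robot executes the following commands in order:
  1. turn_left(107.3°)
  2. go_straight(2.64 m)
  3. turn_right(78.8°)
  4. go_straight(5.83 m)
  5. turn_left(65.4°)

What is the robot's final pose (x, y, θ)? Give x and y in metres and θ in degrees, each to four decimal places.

set_pose: (x, y, θ) = (-11.0400, -16.8600, 317.6000°), ρ = 4.0
turn_left(107.3°): centre at ρ to the left, rotate +107.3° → (-4.7205, -15.6030, 424.9000° ≡ 64.9000°)
go_straight(2.64): x += 2.64·cos θ, y += 2.64·sin θ → (-3.6006, -13.2123, 64.9000°)
turn_right(78.8°): centre at ρ to the right, rotate −78.8° → (0.9826, -11.0262, -13.9000° ≡ 346.1000°)
go_straight(5.83): x += 5.83·cos θ, y += 5.83·sin θ → (6.6418, -12.4267, 346.1000°)
turn_left(65.4°): centre at ρ to the left, rotate +65.4° → (10.7332, -11.0339, 411.5000° ≡ 51.5000°)

(10.7332, -11.0339, 51.5000°)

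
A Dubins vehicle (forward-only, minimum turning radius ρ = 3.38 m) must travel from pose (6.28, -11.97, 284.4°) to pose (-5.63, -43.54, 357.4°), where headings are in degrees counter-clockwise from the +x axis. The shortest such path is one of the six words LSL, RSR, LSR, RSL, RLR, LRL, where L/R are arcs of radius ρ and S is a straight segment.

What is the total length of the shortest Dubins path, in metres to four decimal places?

Let ψ = atan2(Δy, Δx) = atan2(-31.57, -11.91) = -110.6693° be the start→goal bearing.
Normalize: d = |goal − start| / ρ = 33.741858/3.38 = 9.982798, α = (θ_start − ψ) mod 360° = 35.0693° = 0.612075 rad, β = (θ_goal − ψ) mod 360° = 108.0693° = 1.886166 rad.
Common terms: sin α = 0.574567, cos α = 0.818457, sin β = 0.950682, cos β = -0.310168, cos(α−β) = 0.292372, d² = 99.656262. Work in radians in the unit-radius frame; every candidate has L = ρ·(t + p + q).
LSL: p² = 2 + d² − 2cos(α−β) + 2d(sin α − sin β) = 93.562164; p = √p² = 9.672754; φ = atan2(cos β − cos α, d + sin α − sin β) = -0.116947 rad; t = (φ − α) mod 2π = 5.554163 rad, q = (β − φ) mod 2π = 2.003113 rad → L = 3.38·(5.554163 + 9.672754 + 2.003113) = 3.38·17.230029 = 58.237499 m
RSR: p² = 2 + d² − 2cos(α−β) + 2d(sin β − sin α) = 108.580873; p = √p² = 10.420215; φ = atan2(cos α − cos β, d − sin α + sin β) = 0.108524 rad; t = (α − φ) mod 2π = 0.503551 rad, q = (φ − β) mod 2π = 4.505544 rad → L = 3.38·(0.503551 + 10.420215 + 4.505544) = 3.38·15.429310 = 52.151066 m
LSR: p² = d² − 2 + 2cos(α−β) + 2d(sin α + sin β) = 128.693514; p = √p² = 11.344316; φ = atan2(−cos α − cos β, d + sin α + sin β) − atan2(−2, p) = 0.130367 rad; t = (φ − α) mod 2π = 5.801477 rad, q = (φ − β) mod 2π = 4.527387 rad → L = 3.38·(5.801477 + 11.344316 + 4.527387) = 3.38·21.673180 = 73.255349 m
RSL: p² = d² − 2 + 2cos(α−β) − 2d(sin α + sin β) = 67.788497; p = √p² = 8.233377; φ = atan2(cos α + cos β, d − sin α − sin β) − atan2(2, p) = -0.178271 rad; t = (α − φ) mod 2π = 0.790347 rad, q = (β − φ) mod 2π = 2.064437 rad → L = 3.38·(0.790347 + 8.233377 + 2.064437) = 3.38·11.088161 = 37.477983 m
RLR: c = (6 − d² + 2cos(α−β) + 2d(sin α − sin β))/8 = -12.572609, |c| > 1 → infeasible
LRL: c = (6 − d² + 2cos(α−β) − 2d(sin α − sin β))/8 = -10.695271, |c| > 1 → infeasible
Shortest: RSL with L = 37.477983 m ≈ 37.4780 m

37.4780 m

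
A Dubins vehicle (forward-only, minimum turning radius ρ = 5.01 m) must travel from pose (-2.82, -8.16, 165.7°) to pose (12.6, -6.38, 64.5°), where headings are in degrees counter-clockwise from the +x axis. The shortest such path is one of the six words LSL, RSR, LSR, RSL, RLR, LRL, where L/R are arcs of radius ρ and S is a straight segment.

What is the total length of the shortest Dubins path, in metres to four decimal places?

Let ψ = atan2(Δy, Δx) = atan2(1.78, 15.42) = 6.5848° be the start→goal bearing.
Normalize: d = |goal − start| / ρ = 15.522397/5.01 = 3.098283, α = (θ_start − ψ) mod 360° = 159.1152° = 2.777085 rad, β = (θ_goal − ψ) mod 360° = 57.9152° = 1.010812 rad.
Common terms: sin α = 0.356490, cos α = -0.934299, sin β = 0.847263, cos β = 0.531173, cos(α−β) = -0.194234, d² = 9.599356. Work in radians in the unit-radius frame; every candidate has L = ρ·(t + p + q).
LSL: p² = 2 + d² − 2cos(α−β) + 2d(sin α − sin β) = 8.946714; p = √p² = 2.991106; φ = atan2(cos β − cos α, d + sin α − sin β) = 0.512025 rad; t = (φ − α) mod 2π = 4.018125 rad, q = (β − φ) mod 2π = 0.498787 rad → L = 5.01·(4.018125 + 2.991106 + 0.498787) = 5.01·7.508018 = 37.615170 m
RSR: p² = 2 + d² − 2cos(α−β) + 2d(sin β − sin α) = 15.028936; p = √p² = 3.876717; φ = atan2(cos α − cos β, d − sin α + sin β) = -0.387656 rad; t = (α − φ) mod 2π = 3.164740 rad, q = (φ − β) mod 2π = 4.884718 rad → L = 5.01·(3.164740 + 3.876717 + 4.884718) = 5.01·11.926176 = 59.750140 m
LSR: p² = d² − 2 + 2cos(α−β) + 2d(sin α + sin β) = 14.670020; p = √p² = 3.830146; φ = atan2(−cos α − cos β, d + sin α + sin β) − atan2(−2, p) = 0.574662 rad; t = (φ − α) mod 2π = 4.080762 rad, q = (φ − β) mod 2π = 5.847035 rad → L = 5.01·(4.080762 + 3.830146 + 5.847035) = 5.01·13.757944 = 68.927298 m
RSL: p² = d² − 2 + 2cos(α−β) − 2d(sin α + sin β) = -0.248246 < 0 → infeasible
RLR: c = (6 − d² + 2cos(α−β) + 2d(sin α − sin β))/8 = -0.878617; p = 2π − arccos c = 3.639431 rad; φ = atan2(cos α − cos β, d − sin α + sin β) = -0.387656 rad; t = (α − φ + p/2) mod 2π = 4.984456 rad, q = (α − β − t + p) mod 2π = 0.421248 rad → L = 5.01·(4.984456 + 3.639431 + 0.421248) = 5.01·9.045135 = 45.316125 m
LRL: c = (6 − d² + 2cos(α−β) − 2d(sin α − sin β))/8 = -0.118339; p = 2π − arccos c = 4.593772 rad; φ = atan2(cos β − cos α, d + sin α − sin β) = 0.512025 rad; t = (φ − α + p/2) mod 2π = 0.031826 rad, q = (β − α − t + p) mod 2π = 2.795673 rad → L = 5.01·(0.031826 + 4.593772 + 2.795673) = 5.01·7.421270 = 37.180564 m
Shortest: LRL with L = 37.180564 m ≈ 37.1806 m

37.1806 m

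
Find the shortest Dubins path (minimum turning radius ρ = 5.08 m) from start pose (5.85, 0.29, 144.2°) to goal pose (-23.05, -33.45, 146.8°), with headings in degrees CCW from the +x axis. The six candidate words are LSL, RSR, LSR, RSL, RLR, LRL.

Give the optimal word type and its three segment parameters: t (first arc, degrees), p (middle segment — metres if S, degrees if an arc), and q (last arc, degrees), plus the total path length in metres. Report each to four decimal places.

Let ψ = atan2(Δy, Δx) = atan2(-33.74, -28.90) = -130.5817° be the start→goal bearing.
Normalize: d = |goal − start| / ρ = 44.425191/5.08 = 8.745116, α = (θ_start − ψ) mod 360° = 274.7817° = 4.795846 rad, β = (θ_goal − ψ) mod 360° = 277.3817° = 4.841224 rad.
Common terms: sin α = -0.996520, cos α = 0.083360, sin β = -0.991712, cos β = 0.128479, cos(α−β) = 0.998971, d² = 76.477060. Work in radians in the unit-radius frame; every candidate has L = ρ·(t + p + q).
LSL: p² = 2 + d² − 2cos(α−β) + 2d(sin α − sin β) = 76.395038; p = √p² = 8.740426; φ = atan2(cos β − cos α, d + sin α − sin β) = 0.005162 rad; t = (φ − α) mod 2π = 1.492502 rad, q = (β − φ) mod 2π = 4.836062 rad → L = 5.08·(1.492502 + 8.740426 + 4.836062) = 5.08·15.068989 = 76.550466 m
RSR: p² = 2 + d² − 2cos(α−β) + 2d(sin β − sin α) = 76.563200; p = √p² = 8.750040; φ = atan2(cos α − cos β, d − sin α + sin β) = -0.005156 rad; t = (α − φ) mod 2π = 4.801002 rad, q = (φ − β) mod 2π = 1.436805 rad → L = 5.08·(4.801002 + 8.750040 + 1.436805) = 5.08·14.987847 = 76.138261 m
LSR: p² = d² − 2 + 2cos(α−β) + 2d(sin α + sin β) = 41.700365; p = √p² = 6.457582; φ = atan2(−cos α − cos β, d + sin α + sin β) − atan2(−2, p) = 0.269003 rad; t = (φ − α) mod 2π = 1.756343 rad, q = (φ − β) mod 2π = 1.710964 rad → L = 5.08·(1.756343 + 6.457582 + 1.710964) = 5.08·9.924889 = 50.418435 m
RSL: p² = d² − 2 + 2cos(α−β) − 2d(sin α + sin β) = 111.249637; p = √p² = 10.547494; φ = atan2(cos α + cos β, d − sin α − sin β) − atan2(2, p) = -0.167660 rad; t = (α − φ) mod 2π = 4.963505 rad, q = (β − φ) mod 2π = 5.008884 rad → L = 5.08·(4.963505 + 10.547494 + 5.008884) = 5.08·20.519884 = 104.241009 m
RLR: c = (6 − d² + 2cos(α−β) + 2d(sin α − sin β))/8 = -8.570400, |c| > 1 → infeasible
LRL: c = (6 − d² + 2cos(α−β) − 2d(sin α − sin β))/8 = -8.549380, |c| > 1 → infeasible
Shortest: LSR with L = 50.418435 m ≈ 50.4184 m
Convert LSR to answer units (arcs ×180/π): t = 1.756343·180/π = 100.6310°, p = ρ·p = 5.08·6.457582 = 32.8045 m, q = 1.710964·180/π = 98.0310°, L = 50.4184 m.

LSR: t = 100.6310°, p = 32.8045 m, q = 98.0310°, L = 50.4184 m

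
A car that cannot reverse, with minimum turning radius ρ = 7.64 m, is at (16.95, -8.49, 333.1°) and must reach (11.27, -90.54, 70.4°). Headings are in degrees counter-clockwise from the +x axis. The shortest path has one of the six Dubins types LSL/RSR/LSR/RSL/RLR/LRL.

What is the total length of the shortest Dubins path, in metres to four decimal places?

Let ψ = atan2(Δy, Δx) = atan2(-82.05, -5.68) = -93.9600° be the start→goal bearing.
Normalize: d = |goal − start| / ρ = 82.246367/7.64 = 10.765231, α = (θ_start − ψ) mod 360° = 67.0600° = 1.170419 rad, β = (θ_goal − ψ) mod 360° = 164.3600° = 2.868624 rad.
Common terms: sin α = 0.920914, cos α = 0.389766, sin β = 0.269591, cos β = -0.962975, cos(α−β) = -0.127065, d² = 115.890205. Work in radians in the unit-radius frame; every candidate has L = ρ·(t + p + q).
LSL: p² = 2 + d² − 2cos(α−β) + 2d(sin α − sin β) = 132.167607; p = √p² = 11.496417; φ = atan2(cos β − cos α, d + sin α − sin β) = -0.117940 rad; t = (φ − α) mod 2π = 4.994827 rad, q = (β − φ) mod 2π = 2.986563 rad → L = 7.64·(4.994827 + 11.496417 + 2.986563) = 7.64·19.477808 = 148.810452 m
RSR: p² = 2 + d² − 2cos(α−β) + 2d(sin β − sin α) = 104.121061; p = √p² = 10.203973; φ = atan2(cos α − cos β, d − sin α + sin β) = 0.132961 rad; t = (α − φ) mod 2π = 1.037457 rad, q = (φ − β) mod 2π = 3.547523 rad → L = 7.64·(1.037457 + 10.203973 + 3.547523) = 7.64·14.788953 = 112.987599 m
LSR: p² = d² − 2 + 2cos(α−β) + 2d(sin α + sin β) = 139.268204; p = √p² = 11.801195; φ = atan2(−cos α − cos β, d + sin α + sin β) − atan2(−2, p) = 0.215787 rad; t = (φ − α) mod 2π = 5.328554 rad, q = (φ − β) mod 2π = 3.630348 rad → L = 7.64·(5.328554 + 11.801195 + 3.630348) = 7.64·20.760097 = 158.607139 m
RSL: p² = d² − 2 + 2cos(α−β) − 2d(sin α + sin β) = 88.003947; p = √p² = 9.381042; φ = atan2(cos α + cos β, d − sin α − sin β) − atan2(2, p) = -0.269847 rad; t = (α − φ) mod 2π = 1.440265 rad, q = (β − φ) mod 2π = 3.138471 rad → L = 7.64·(1.440265 + 9.381042 + 3.138471) = 7.64·13.959778 = 106.652701 m
RLR: c = (6 − d² + 2cos(α−β) + 2d(sin α − sin β))/8 = -12.015133, |c| > 1 → infeasible
LRL: c = (6 − d² + 2cos(α−β) − 2d(sin α − sin β))/8 = -15.520951, |c| > 1 → infeasible
Shortest: RSL with L = 106.652701 m ≈ 106.6527 m

106.6527 m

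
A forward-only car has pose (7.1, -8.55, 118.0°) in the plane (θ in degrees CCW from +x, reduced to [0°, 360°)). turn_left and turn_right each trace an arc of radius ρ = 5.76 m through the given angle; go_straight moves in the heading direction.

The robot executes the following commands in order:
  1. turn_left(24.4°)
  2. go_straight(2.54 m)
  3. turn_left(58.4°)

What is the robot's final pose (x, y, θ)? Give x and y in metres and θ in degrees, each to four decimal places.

(-2.0436, -4.3198, 200.8000°)

set_pose: (x, y, θ) = (7.1000, -8.5500, 118.0000°), ρ = 5.76
turn_left(24.4°): centre at ρ to the left, rotate +24.4° → (5.5287, -6.6906, 142.4000°)
go_straight(2.54): x += 2.54·cos θ, y += 2.54·sin θ → (3.5162, -5.1408, 142.4000°)
turn_left(58.4°): centre at ρ to the left, rotate +58.4° → (-2.0436, -4.3198, 200.8000°)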